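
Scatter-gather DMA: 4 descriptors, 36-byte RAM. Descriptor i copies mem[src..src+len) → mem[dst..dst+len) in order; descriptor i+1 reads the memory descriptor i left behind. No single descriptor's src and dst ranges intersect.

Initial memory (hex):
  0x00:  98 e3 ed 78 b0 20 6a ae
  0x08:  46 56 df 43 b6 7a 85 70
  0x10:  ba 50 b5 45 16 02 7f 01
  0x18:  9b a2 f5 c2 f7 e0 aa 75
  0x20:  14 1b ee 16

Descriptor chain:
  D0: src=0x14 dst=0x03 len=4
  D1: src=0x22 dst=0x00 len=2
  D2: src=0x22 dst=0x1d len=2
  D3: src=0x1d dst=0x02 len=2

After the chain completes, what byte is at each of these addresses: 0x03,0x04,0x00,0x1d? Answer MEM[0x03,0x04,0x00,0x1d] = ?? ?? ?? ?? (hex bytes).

D0: mem[0x03..0x06] <- [16 02 7f 01]
D1: mem[0x00..0x01] <- [ee 16]
D2: mem[0x1d..0x1e] <- [ee 16]
D3: mem[0x02..0x03] <- [ee 16]
query mem[0x03]=0x16, mem[0x04]=0x02, mem[0x00]=0xee, mem[0x1d]=0xee

MEM[0x03,0x04,0x00,0x1d] = 16 02 ee ee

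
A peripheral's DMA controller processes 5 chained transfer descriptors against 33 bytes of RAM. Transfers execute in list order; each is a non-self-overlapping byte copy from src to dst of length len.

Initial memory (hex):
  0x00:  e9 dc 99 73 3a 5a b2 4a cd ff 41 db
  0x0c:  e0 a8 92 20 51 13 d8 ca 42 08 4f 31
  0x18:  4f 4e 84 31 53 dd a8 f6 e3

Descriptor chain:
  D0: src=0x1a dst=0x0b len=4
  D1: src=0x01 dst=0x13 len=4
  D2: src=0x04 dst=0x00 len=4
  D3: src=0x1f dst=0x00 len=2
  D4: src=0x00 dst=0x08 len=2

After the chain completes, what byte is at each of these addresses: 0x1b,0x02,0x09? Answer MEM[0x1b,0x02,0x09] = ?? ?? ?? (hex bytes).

MEM[0x1b,0x02,0x09] = 31 b2 e3

  after D0: wrote 4B at 0x0b = 843153dd
  after D1: wrote 4B at 0x13 = dc99733a
  after D2: wrote 4B at 0x00 = 3a5ab24a
  after D3: wrote 2B at 0x00 = f6e3
  after D4: wrote 2B at 0x08 = f6e3
query mem[0x1b]=0x31, mem[0x02]=0xb2, mem[0x09]=0xe3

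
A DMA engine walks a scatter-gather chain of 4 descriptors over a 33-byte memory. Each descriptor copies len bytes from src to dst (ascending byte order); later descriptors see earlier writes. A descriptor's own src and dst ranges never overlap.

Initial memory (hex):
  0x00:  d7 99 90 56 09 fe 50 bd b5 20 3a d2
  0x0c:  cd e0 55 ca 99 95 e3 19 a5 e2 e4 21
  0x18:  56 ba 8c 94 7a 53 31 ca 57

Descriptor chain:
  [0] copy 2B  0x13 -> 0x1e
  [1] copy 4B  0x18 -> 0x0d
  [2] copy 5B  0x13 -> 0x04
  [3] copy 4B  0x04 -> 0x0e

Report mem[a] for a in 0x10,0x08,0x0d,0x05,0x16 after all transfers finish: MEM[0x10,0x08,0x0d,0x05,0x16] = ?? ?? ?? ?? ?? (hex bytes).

D0: mem[0x1e..0x1f] <- [19 a5]
D1: mem[0x0d..0x10] <- [56 ba 8c 94]
D2: mem[0x04..0x08] <- [19 a5 e2 e4 21]
D3: mem[0x0e..0x11] <- [19 a5 e2 e4]
query mem[0x10]=0xe2, mem[0x08]=0x21, mem[0x0d]=0x56, mem[0x05]=0xa5, mem[0x16]=0xe4

MEM[0x10,0x08,0x0d,0x05,0x16] = e2 21 56 a5 e4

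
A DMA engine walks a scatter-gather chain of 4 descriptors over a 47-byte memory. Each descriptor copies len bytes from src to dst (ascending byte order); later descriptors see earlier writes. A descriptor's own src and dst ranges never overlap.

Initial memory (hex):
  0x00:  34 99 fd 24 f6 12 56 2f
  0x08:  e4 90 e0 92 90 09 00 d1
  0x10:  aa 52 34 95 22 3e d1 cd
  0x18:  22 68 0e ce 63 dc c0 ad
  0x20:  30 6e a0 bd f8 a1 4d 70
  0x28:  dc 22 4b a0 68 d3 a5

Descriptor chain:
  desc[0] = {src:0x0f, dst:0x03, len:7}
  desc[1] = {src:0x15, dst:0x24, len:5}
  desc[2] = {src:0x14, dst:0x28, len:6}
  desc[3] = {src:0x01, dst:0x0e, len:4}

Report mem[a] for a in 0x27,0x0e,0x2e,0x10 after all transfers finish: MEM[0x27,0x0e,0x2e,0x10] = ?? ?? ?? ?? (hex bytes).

MEM[0x27,0x0e,0x2e,0x10] = 22 99 a5 d1

#0 dst[0x03+7] := {0xd1,0xaa,0x52,0x34,0x95,0x22,0x3e}
#1 dst[0x24+5] := {0x3e,0xd1,0xcd,0x22,0x68}
#2 dst[0x28+6] := {0x22,0x3e,0xd1,0xcd,0x22,0x68}
#3 dst[0x0e+4] := {0x99,0xfd,0xd1,0xaa}
query mem[0x27]=0x22, mem[0x0e]=0x99, mem[0x2e]=0xa5, mem[0x10]=0xd1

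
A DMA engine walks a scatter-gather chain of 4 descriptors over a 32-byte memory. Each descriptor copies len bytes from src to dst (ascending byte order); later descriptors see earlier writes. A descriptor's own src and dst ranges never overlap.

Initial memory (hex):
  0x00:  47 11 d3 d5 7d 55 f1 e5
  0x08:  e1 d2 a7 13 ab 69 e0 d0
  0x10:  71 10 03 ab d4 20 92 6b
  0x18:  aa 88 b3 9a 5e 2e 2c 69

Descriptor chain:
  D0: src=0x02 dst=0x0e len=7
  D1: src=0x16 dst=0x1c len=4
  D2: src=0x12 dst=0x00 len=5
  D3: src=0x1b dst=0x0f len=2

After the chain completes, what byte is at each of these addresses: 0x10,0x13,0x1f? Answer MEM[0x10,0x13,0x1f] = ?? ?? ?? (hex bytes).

#0 dst[0x0e+7] := {0xd3,0xd5,0x7d,0x55,0xf1,0xe5,0xe1}
#1 dst[0x1c+4] := {0x92,0x6b,0xaa,0x88}
#2 dst[0x00+5] := {0xf1,0xe5,0xe1,0x20,0x92}
#3 dst[0x0f+2] := {0x9a,0x92}
query mem[0x10]=0x92, mem[0x13]=0xe5, mem[0x1f]=0x88

MEM[0x10,0x13,0x1f] = 92 e5 88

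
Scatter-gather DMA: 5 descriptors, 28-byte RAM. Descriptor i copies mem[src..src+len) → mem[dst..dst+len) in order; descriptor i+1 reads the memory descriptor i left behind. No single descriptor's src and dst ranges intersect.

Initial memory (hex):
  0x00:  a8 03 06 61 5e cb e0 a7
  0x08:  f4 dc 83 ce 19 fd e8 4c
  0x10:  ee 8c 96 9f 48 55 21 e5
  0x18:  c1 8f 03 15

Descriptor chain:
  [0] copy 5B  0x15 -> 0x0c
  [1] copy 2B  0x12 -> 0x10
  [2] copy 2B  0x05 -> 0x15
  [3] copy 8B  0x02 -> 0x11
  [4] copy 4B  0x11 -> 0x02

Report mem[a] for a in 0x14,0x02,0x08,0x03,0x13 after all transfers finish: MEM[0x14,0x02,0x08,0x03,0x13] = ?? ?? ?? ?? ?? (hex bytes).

#0 dst[0x0c+5] := {0x55,0x21,0xe5,0xc1,0x8f}
#1 dst[0x10+2] := {0x96,0x9f}
#2 dst[0x15+2] := {0xcb,0xe0}
#3 dst[0x11+8] := {0x06,0x61,0x5e,0xcb,0xe0,0xa7,0xf4,0xdc}
#4 dst[0x02+4] := {0x06,0x61,0x5e,0xcb}
query mem[0x14]=0xcb, mem[0x02]=0x06, mem[0x08]=0xf4, mem[0x03]=0x61, mem[0x13]=0x5e

MEM[0x14,0x02,0x08,0x03,0x13] = cb 06 f4 61 5e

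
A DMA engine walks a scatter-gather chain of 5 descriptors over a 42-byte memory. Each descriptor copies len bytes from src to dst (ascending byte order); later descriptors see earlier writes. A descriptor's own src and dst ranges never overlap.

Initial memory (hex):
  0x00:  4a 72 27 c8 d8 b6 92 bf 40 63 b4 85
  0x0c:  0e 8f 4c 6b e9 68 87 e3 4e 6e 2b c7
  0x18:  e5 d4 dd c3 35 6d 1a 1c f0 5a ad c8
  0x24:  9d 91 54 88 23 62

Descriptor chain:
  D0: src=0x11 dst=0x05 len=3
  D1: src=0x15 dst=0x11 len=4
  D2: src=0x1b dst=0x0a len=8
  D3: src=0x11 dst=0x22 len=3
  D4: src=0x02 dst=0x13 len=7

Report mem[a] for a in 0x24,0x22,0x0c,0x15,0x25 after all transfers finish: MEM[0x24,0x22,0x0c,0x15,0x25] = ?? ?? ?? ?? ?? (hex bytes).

MEM[0x24,0x22,0x0c,0x15,0x25] = c7 ad 6d d8 91

#0 dst[0x05+3] := {0x68,0x87,0xe3}
#1 dst[0x11+4] := {0x6e,0x2b,0xc7,0xe5}
#2 dst[0x0a+8] := {0xc3,0x35,0x6d,0x1a,0x1c,0xf0,0x5a,0xad}
#3 dst[0x22+3] := {0xad,0x2b,0xc7}
#4 dst[0x13+7] := {0x27,0xc8,0xd8,0x68,0x87,0xe3,0x40}
query mem[0x24]=0xc7, mem[0x22]=0xad, mem[0x0c]=0x6d, mem[0x15]=0xd8, mem[0x25]=0x91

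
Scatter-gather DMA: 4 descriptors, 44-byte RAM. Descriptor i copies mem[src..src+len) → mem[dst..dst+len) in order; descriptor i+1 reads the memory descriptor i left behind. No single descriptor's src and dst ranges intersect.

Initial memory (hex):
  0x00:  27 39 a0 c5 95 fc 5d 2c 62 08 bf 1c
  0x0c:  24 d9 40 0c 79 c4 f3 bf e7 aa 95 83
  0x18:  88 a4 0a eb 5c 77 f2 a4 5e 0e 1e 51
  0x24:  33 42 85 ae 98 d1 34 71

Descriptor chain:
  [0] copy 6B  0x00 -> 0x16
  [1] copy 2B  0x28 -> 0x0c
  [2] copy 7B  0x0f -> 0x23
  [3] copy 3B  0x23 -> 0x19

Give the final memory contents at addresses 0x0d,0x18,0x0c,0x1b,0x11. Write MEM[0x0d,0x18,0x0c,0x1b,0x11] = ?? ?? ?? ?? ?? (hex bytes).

MEM[0x0d,0x18,0x0c,0x1b,0x11] = d1 a0 98 c4 c4

[0] 0x00->0x16 len=6 : 27 39 a0 c5 95 fc
[1] 0x28->0x0c len=2 : 98 d1
[2] 0x0f->0x23 len=7 : 0c 79 c4 f3 bf e7 aa
[3] 0x23->0x19 len=3 : 0c 79 c4
query mem[0x0d]=0xd1, mem[0x18]=0xa0, mem[0x0c]=0x98, mem[0x1b]=0xc4, mem[0x11]=0xc4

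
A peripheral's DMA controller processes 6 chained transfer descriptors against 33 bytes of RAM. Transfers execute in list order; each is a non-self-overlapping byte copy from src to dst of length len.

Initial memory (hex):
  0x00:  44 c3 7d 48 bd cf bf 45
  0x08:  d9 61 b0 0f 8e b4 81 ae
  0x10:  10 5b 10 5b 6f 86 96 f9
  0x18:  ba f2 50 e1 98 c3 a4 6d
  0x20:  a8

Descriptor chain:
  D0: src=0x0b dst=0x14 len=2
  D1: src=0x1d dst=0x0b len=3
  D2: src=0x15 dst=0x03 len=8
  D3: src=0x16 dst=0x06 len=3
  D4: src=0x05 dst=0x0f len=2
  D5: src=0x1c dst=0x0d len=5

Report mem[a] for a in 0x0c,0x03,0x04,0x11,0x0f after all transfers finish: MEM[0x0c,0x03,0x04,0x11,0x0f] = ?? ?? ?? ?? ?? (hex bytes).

[0] 0x0b->0x14 len=2 : 0f 8e
[1] 0x1d->0x0b len=3 : c3 a4 6d
[2] 0x15->0x03 len=8 : 8e 96 f9 ba f2 50 e1 98
[3] 0x16->0x06 len=3 : 96 f9 ba
[4] 0x05->0x0f len=2 : f9 96
[5] 0x1c->0x0d len=5 : 98 c3 a4 6d a8
query mem[0x0c]=0xa4, mem[0x03]=0x8e, mem[0x04]=0x96, mem[0x11]=0xa8, mem[0x0f]=0xa4

MEM[0x0c,0x03,0x04,0x11,0x0f] = a4 8e 96 a8 a4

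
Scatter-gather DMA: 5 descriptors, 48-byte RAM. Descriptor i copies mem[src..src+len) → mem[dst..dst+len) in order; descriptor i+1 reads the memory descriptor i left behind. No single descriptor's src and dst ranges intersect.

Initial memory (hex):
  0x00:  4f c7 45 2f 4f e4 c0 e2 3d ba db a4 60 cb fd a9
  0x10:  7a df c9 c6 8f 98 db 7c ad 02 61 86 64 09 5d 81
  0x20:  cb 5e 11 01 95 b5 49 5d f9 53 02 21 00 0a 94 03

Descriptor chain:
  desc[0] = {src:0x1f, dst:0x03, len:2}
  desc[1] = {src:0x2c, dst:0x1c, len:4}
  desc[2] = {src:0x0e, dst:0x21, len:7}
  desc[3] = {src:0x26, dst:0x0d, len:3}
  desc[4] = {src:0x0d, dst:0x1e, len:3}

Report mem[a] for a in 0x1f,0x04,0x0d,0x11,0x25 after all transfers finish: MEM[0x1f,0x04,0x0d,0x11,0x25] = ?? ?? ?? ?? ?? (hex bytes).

D0: mem[0x03..0x04] <- [81 cb]
D1: mem[0x1c..0x1f] <- [00 0a 94 03]
D2: mem[0x21..0x27] <- [fd a9 7a df c9 c6 8f]
D3: mem[0x0d..0x0f] <- [c6 8f f9]
D4: mem[0x1e..0x20] <- [c6 8f f9]
query mem[0x1f]=0x8f, mem[0x04]=0xcb, mem[0x0d]=0xc6, mem[0x11]=0xdf, mem[0x25]=0xc9

MEM[0x1f,0x04,0x0d,0x11,0x25] = 8f cb c6 df c9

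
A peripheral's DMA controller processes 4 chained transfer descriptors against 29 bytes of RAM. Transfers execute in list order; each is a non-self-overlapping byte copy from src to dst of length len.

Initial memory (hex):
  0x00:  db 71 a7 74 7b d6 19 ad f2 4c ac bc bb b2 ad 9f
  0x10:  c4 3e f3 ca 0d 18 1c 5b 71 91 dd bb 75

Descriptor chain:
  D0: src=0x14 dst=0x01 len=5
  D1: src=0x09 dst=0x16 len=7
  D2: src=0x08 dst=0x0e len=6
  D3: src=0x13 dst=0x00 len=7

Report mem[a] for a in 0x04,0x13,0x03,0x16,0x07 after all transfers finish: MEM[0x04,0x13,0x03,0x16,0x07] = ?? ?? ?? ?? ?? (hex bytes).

#0 dst[0x01+5] := {0x0d,0x18,0x1c,0x5b,0x71}
#1 dst[0x16+7] := {0x4c,0xac,0xbc,0xbb,0xb2,0xad,0x9f}
#2 dst[0x0e+6] := {0xf2,0x4c,0xac,0xbc,0xbb,0xb2}
#3 dst[0x00+7] := {0xb2,0x0d,0x18,0x4c,0xac,0xbc,0xbb}
query mem[0x04]=0xac, mem[0x13]=0xb2, mem[0x03]=0x4c, mem[0x16]=0x4c, mem[0x07]=0xad

MEM[0x04,0x13,0x03,0x16,0x07] = ac b2 4c 4c ad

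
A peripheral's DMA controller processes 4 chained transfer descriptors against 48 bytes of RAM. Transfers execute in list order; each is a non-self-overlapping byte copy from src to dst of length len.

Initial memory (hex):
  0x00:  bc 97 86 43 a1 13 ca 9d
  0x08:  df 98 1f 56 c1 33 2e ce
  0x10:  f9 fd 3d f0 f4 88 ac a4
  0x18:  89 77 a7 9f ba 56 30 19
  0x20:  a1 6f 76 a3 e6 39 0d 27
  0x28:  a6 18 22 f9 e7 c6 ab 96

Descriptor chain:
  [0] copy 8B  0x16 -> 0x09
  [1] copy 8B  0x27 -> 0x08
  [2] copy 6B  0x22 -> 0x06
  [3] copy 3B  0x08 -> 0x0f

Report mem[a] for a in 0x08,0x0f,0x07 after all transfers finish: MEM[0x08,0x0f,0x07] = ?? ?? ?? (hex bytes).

MEM[0x08,0x0f,0x07] = e6 e6 a3

  after D0: wrote 8B at 0x09 = aca48977a79fba56
  after D1: wrote 8B at 0x08 = 27a61822f9e7c6ab
  after D2: wrote 6B at 0x06 = 76a3e6390d27
  after D3: wrote 3B at 0x0f = e6390d
query mem[0x08]=0xe6, mem[0x0f]=0xe6, mem[0x07]=0xa3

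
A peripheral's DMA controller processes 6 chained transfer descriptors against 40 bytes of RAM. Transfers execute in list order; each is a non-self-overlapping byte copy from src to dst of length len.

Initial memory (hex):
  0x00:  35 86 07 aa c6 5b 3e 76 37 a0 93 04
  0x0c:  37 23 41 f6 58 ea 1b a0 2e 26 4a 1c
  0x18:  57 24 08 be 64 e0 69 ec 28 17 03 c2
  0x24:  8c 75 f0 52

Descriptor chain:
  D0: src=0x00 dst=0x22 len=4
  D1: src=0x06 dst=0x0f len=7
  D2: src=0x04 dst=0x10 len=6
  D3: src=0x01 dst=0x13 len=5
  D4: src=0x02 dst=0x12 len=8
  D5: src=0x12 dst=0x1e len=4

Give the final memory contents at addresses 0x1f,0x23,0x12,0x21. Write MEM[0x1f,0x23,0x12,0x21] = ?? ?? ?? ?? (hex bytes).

MEM[0x1f,0x23,0x12,0x21] = aa 86 07 5b

D0: mem[0x22..0x25] <- [35 86 07 aa]
D1: mem[0x0f..0x15] <- [3e 76 37 a0 93 04 37]
D2: mem[0x10..0x15] <- [c6 5b 3e 76 37 a0]
D3: mem[0x13..0x17] <- [86 07 aa c6 5b]
D4: mem[0x12..0x19] <- [07 aa c6 5b 3e 76 37 a0]
D5: mem[0x1e..0x21] <- [07 aa c6 5b]
query mem[0x1f]=0xaa, mem[0x23]=0x86, mem[0x12]=0x07, mem[0x21]=0x5b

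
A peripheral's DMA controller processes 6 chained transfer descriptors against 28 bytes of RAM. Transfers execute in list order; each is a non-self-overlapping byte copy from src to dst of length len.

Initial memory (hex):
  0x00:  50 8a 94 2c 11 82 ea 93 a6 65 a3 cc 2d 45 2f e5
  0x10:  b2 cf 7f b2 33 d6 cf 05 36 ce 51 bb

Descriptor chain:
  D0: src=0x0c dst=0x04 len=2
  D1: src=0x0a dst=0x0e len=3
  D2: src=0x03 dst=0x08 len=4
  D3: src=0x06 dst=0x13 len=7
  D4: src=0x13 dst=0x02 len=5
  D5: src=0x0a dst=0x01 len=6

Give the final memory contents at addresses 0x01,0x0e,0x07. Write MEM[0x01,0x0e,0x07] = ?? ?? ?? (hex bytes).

[0] 0x0c->0x04 len=2 : 2d 45
[1] 0x0a->0x0e len=3 : a3 cc 2d
[2] 0x03->0x08 len=4 : 2c 2d 45 ea
[3] 0x06->0x13 len=7 : ea 93 2c 2d 45 ea 2d
[4] 0x13->0x02 len=5 : ea 93 2c 2d 45
[5] 0x0a->0x01 len=6 : 45 ea 2d 45 a3 cc
query mem[0x01]=0x45, mem[0x0e]=0xa3, mem[0x07]=0x93

MEM[0x01,0x0e,0x07] = 45 a3 93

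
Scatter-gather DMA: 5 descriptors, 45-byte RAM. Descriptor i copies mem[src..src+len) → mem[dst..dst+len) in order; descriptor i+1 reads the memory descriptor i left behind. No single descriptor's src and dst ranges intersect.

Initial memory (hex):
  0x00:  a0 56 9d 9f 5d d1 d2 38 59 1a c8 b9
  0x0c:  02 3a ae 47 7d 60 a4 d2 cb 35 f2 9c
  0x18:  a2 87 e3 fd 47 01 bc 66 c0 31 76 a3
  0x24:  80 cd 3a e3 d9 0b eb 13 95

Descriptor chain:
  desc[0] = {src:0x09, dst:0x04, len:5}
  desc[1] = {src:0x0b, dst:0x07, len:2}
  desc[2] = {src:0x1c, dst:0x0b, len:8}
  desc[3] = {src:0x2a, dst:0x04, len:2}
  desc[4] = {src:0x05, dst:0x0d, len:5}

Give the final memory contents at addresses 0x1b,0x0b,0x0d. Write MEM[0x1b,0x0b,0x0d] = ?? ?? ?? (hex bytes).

MEM[0x1b,0x0b,0x0d] = fd 47 13

[0] 0x09->0x04 len=5 : 1a c8 b9 02 3a
[1] 0x0b->0x07 len=2 : b9 02
[2] 0x1c->0x0b len=8 : 47 01 bc 66 c0 31 76 a3
[3] 0x2a->0x04 len=2 : eb 13
[4] 0x05->0x0d len=5 : 13 b9 b9 02 1a
query mem[0x1b]=0xfd, mem[0x0b]=0x47, mem[0x0d]=0x13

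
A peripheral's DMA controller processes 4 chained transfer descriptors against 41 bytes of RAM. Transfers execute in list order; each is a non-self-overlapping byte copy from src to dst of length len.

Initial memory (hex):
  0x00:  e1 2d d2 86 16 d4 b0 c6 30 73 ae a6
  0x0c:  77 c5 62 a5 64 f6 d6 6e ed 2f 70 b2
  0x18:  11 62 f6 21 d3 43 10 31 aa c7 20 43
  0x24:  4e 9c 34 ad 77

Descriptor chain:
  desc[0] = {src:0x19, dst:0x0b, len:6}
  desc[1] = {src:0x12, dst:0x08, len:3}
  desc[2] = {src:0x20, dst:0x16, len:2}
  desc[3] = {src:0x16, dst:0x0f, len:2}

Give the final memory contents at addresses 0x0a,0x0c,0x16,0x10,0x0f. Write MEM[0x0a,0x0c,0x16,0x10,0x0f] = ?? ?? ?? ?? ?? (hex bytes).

MEM[0x0a,0x0c,0x16,0x10,0x0f] = ed f6 aa c7 aa

  after D0: wrote 6B at 0x0b = 62f621d34310
  after D1: wrote 3B at 0x08 = d66eed
  after D2: wrote 2B at 0x16 = aac7
  after D3: wrote 2B at 0x0f = aac7
query mem[0x0a]=0xed, mem[0x0c]=0xf6, mem[0x16]=0xaa, mem[0x10]=0xc7, mem[0x0f]=0xaa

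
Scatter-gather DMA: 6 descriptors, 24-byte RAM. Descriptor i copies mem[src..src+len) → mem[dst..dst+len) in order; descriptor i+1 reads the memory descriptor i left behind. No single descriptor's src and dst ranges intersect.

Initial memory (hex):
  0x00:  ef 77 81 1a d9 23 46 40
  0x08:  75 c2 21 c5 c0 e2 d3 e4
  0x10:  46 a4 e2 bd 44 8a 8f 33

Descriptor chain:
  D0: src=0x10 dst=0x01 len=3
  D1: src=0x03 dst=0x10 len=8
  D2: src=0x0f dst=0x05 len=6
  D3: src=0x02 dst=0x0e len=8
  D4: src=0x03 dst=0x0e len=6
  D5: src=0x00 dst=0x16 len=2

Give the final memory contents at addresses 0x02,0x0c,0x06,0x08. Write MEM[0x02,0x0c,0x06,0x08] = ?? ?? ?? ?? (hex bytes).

MEM[0x02,0x0c,0x06,0x08] = a4 c0 e2 23

  after D0: wrote 3B at 0x01 = 46a4e2
  after D1: wrote 8B at 0x10 = e2d923464075c221
  after D2: wrote 6B at 0x05 = e4e2d9234640
  after D3: wrote 8B at 0x0e = a4e2d9e4e2d92346
  after D4: wrote 6B at 0x0e = e2d9e4e2d923
  after D5: wrote 2B at 0x16 = ef46
query mem[0x02]=0xa4, mem[0x0c]=0xc0, mem[0x06]=0xe2, mem[0x08]=0x23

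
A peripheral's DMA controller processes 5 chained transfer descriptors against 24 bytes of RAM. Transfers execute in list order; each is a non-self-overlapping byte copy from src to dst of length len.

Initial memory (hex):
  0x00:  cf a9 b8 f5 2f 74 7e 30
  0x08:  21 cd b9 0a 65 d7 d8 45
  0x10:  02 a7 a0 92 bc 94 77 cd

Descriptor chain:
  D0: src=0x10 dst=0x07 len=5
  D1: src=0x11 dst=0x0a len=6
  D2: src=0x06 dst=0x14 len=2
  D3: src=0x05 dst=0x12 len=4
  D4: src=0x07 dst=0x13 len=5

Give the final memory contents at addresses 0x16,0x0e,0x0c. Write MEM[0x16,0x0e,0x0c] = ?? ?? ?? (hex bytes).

MEM[0x16,0x0e,0x0c] = a7 94 92

#0 dst[0x07+5] := {0x02,0xa7,0xa0,0x92,0xbc}
#1 dst[0x0a+6] := {0xa7,0xa0,0x92,0xbc,0x94,0x77}
#2 dst[0x14+2] := {0x7e,0x02}
#3 dst[0x12+4] := {0x74,0x7e,0x02,0xa7}
#4 dst[0x13+5] := {0x02,0xa7,0xa0,0xa7,0xa0}
query mem[0x16]=0xa7, mem[0x0e]=0x94, mem[0x0c]=0x92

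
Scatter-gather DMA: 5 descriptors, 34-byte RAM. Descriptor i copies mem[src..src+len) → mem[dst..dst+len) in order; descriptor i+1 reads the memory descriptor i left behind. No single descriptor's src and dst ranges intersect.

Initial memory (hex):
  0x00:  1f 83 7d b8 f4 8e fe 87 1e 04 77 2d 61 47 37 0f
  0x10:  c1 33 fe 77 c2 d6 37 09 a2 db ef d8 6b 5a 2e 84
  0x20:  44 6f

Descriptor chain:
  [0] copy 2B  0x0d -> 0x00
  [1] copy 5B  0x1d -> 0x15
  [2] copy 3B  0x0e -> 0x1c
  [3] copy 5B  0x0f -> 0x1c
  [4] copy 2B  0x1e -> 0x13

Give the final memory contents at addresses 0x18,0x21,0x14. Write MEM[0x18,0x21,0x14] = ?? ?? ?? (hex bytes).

MEM[0x18,0x21,0x14] = 44 6f fe

[0] 0x0d->0x00 len=2 : 47 37
[1] 0x1d->0x15 len=5 : 5a 2e 84 44 6f
[2] 0x0e->0x1c len=3 : 37 0f c1
[3] 0x0f->0x1c len=5 : 0f c1 33 fe 77
[4] 0x1e->0x13 len=2 : 33 fe
query mem[0x18]=0x44, mem[0x21]=0x6f, mem[0x14]=0xfe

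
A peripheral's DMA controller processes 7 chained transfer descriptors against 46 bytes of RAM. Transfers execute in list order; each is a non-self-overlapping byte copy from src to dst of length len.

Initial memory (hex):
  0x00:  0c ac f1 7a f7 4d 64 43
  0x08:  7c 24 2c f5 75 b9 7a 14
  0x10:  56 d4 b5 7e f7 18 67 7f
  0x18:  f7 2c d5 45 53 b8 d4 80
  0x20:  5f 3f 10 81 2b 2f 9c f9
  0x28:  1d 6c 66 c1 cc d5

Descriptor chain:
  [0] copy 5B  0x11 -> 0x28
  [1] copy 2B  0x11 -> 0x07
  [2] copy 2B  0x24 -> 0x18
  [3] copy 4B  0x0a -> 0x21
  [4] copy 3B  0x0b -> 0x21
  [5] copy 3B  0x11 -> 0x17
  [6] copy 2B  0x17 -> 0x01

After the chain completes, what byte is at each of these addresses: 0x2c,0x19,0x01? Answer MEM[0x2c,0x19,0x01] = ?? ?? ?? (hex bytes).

  after D0: wrote 5B at 0x28 = d4b57ef718
  after D1: wrote 2B at 0x07 = d4b5
  after D2: wrote 2B at 0x18 = 2b2f
  after D3: wrote 4B at 0x21 = 2cf575b9
  after D4: wrote 3B at 0x21 = f575b9
  after D5: wrote 3B at 0x17 = d4b57e
  after D6: wrote 2B at 0x01 = d4b5
query mem[0x2c]=0x18, mem[0x19]=0x7e, mem[0x01]=0xd4

MEM[0x2c,0x19,0x01] = 18 7e d4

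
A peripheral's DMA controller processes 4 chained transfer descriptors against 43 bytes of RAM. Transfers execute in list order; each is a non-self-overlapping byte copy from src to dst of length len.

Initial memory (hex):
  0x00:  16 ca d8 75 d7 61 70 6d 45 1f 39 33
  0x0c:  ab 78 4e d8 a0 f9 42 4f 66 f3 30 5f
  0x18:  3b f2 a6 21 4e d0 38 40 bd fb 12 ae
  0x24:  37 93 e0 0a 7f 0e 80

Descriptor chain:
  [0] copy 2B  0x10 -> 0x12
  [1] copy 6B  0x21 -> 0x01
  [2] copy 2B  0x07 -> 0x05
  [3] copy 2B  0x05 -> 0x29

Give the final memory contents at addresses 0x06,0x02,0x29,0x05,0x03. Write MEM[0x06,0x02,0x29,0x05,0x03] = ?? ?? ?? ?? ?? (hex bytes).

D0: mem[0x12..0x13] <- [a0 f9]
D1: mem[0x01..0x06] <- [fb 12 ae 37 93 e0]
D2: mem[0x05..0x06] <- [6d 45]
D3: mem[0x29..0x2a] <- [6d 45]
query mem[0x06]=0x45, mem[0x02]=0x12, mem[0x29]=0x6d, mem[0x05]=0x6d, mem[0x03]=0xae

MEM[0x06,0x02,0x29,0x05,0x03] = 45 12 6d 6d ae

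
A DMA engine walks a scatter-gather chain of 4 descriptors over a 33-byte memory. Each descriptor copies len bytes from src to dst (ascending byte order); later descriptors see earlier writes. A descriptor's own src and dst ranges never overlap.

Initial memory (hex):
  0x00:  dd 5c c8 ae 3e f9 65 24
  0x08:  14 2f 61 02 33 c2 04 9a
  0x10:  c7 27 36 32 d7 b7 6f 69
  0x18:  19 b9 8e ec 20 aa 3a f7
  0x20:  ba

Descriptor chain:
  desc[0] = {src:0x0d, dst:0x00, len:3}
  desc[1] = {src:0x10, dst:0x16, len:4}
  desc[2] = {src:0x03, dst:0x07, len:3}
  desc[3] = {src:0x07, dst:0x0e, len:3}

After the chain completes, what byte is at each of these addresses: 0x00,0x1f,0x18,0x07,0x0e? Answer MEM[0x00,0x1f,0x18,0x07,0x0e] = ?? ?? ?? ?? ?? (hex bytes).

D0: mem[0x00..0x02] <- [c2 04 9a]
D1: mem[0x16..0x19] <- [c7 27 36 32]
D2: mem[0x07..0x09] <- [ae 3e f9]
D3: mem[0x0e..0x10] <- [ae 3e f9]
query mem[0x00]=0xc2, mem[0x1f]=0xf7, mem[0x18]=0x36, mem[0x07]=0xae, mem[0x0e]=0xae

MEM[0x00,0x1f,0x18,0x07,0x0e] = c2 f7 36 ae ae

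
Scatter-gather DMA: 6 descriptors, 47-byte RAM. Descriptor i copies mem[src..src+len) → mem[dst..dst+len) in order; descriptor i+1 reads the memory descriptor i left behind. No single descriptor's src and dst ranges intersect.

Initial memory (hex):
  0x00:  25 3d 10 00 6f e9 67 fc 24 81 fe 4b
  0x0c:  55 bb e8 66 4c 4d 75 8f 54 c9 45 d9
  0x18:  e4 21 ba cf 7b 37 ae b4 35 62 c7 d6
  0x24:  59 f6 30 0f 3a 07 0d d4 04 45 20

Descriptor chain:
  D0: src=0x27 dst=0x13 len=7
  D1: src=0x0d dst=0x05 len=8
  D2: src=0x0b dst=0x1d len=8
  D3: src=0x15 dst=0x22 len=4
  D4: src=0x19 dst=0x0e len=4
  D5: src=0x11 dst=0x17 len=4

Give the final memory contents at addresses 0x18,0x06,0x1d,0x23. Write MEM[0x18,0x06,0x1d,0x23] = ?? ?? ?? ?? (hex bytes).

[0] 0x27->0x13 len=7 : 0f 3a 07 0d d4 04 45
[1] 0x0d->0x05 len=8 : bb e8 66 4c 4d 75 0f 3a
[2] 0x0b->0x1d len=8 : 0f 3a bb e8 66 4c 4d 75
[3] 0x15->0x22 len=4 : 07 0d d4 04
[4] 0x19->0x0e len=4 : 45 ba cf 7b
[5] 0x11->0x17 len=4 : 7b 75 0f 3a
query mem[0x18]=0x75, mem[0x06]=0xe8, mem[0x1d]=0x0f, mem[0x23]=0x0d

MEM[0x18,0x06,0x1d,0x23] = 75 e8 0f 0d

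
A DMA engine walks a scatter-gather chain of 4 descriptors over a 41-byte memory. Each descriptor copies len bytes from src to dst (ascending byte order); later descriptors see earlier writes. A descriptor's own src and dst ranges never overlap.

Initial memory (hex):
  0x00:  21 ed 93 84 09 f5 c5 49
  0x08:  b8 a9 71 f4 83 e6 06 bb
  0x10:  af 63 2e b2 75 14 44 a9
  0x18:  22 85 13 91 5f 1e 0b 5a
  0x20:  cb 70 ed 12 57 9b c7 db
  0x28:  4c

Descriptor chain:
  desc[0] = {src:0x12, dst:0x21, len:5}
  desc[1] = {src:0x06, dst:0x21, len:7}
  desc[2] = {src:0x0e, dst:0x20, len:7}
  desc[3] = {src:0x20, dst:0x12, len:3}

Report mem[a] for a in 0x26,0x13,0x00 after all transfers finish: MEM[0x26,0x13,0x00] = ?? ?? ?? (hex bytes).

MEM[0x26,0x13,0x00] = 75 bb 21

#0 dst[0x21+5] := {0x2e,0xb2,0x75,0x14,0x44}
#1 dst[0x21+7] := {0xc5,0x49,0xb8,0xa9,0x71,0xf4,0x83}
#2 dst[0x20+7] := {0x06,0xbb,0xaf,0x63,0x2e,0xb2,0x75}
#3 dst[0x12+3] := {0x06,0xbb,0xaf}
query mem[0x26]=0x75, mem[0x13]=0xbb, mem[0x00]=0x21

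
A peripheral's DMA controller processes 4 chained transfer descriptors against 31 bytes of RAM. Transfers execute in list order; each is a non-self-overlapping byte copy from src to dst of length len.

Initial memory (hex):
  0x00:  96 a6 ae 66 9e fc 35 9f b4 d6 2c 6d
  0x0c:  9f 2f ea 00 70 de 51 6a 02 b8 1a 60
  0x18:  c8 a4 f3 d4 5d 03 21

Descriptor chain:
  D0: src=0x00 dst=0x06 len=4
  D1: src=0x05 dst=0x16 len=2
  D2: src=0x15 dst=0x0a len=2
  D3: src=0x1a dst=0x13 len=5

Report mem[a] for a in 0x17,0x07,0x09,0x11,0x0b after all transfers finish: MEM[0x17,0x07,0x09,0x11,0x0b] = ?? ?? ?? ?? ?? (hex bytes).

D0: mem[0x06..0x09] <- [96 a6 ae 66]
D1: mem[0x16..0x17] <- [fc 96]
D2: mem[0x0a..0x0b] <- [b8 fc]
D3: mem[0x13..0x17] <- [f3 d4 5d 03 21]
query mem[0x17]=0x21, mem[0x07]=0xa6, mem[0x09]=0x66, mem[0x11]=0xde, mem[0x0b]=0xfc

MEM[0x17,0x07,0x09,0x11,0x0b] = 21 a6 66 de fc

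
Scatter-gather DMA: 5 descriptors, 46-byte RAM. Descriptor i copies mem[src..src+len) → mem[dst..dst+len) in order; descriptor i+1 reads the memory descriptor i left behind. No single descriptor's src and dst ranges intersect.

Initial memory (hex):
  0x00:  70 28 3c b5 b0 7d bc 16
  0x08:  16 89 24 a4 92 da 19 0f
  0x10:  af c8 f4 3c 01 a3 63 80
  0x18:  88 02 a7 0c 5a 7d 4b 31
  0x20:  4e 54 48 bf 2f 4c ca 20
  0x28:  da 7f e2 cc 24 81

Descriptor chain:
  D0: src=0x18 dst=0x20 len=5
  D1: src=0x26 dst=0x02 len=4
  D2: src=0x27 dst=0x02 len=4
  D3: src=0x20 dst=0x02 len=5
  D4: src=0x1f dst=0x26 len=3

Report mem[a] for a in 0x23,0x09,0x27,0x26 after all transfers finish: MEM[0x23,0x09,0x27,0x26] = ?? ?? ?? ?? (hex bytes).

#0 dst[0x20+5] := {0x88,0x02,0xa7,0x0c,0x5a}
#1 dst[0x02+4] := {0xca,0x20,0xda,0x7f}
#2 dst[0x02+4] := {0x20,0xda,0x7f,0xe2}
#3 dst[0x02+5] := {0x88,0x02,0xa7,0x0c,0x5a}
#4 dst[0x26+3] := {0x31,0x88,0x02}
query mem[0x23]=0x0c, mem[0x09]=0x89, mem[0x27]=0x88, mem[0x26]=0x31

MEM[0x23,0x09,0x27,0x26] = 0c 89 88 31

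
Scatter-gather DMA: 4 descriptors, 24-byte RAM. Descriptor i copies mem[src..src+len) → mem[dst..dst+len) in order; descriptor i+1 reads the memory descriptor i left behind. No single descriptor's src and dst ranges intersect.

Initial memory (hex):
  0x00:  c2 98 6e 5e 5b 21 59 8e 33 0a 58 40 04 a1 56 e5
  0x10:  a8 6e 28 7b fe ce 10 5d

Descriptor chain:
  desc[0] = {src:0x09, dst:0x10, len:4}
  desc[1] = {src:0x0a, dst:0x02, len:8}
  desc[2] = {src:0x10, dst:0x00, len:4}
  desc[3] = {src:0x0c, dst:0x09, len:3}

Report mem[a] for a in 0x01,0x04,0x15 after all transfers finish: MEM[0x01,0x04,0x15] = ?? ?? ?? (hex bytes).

MEM[0x01,0x04,0x15] = 58 04 ce

[0] 0x09->0x10 len=4 : 0a 58 40 04
[1] 0x0a->0x02 len=8 : 58 40 04 a1 56 e5 0a 58
[2] 0x10->0x00 len=4 : 0a 58 40 04
[3] 0x0c->0x09 len=3 : 04 a1 56
query mem[0x01]=0x58, mem[0x04]=0x04, mem[0x15]=0xce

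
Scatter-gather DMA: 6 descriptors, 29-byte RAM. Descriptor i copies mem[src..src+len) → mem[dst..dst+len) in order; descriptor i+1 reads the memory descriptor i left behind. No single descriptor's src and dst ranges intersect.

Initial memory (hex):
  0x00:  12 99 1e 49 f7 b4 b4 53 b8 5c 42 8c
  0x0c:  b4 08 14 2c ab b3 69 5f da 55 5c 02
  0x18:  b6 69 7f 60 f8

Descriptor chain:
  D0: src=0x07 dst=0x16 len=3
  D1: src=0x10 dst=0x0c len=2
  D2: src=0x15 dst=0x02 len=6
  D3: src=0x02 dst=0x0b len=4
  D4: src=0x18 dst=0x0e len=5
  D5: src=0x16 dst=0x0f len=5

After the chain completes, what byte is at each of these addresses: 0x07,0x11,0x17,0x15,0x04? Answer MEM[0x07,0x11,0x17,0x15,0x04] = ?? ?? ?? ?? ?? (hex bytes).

#0 dst[0x16+3] := {0x53,0xb8,0x5c}
#1 dst[0x0c+2] := {0xab,0xb3}
#2 dst[0x02+6] := {0x55,0x53,0xb8,0x5c,0x69,0x7f}
#3 dst[0x0b+4] := {0x55,0x53,0xb8,0x5c}
#4 dst[0x0e+5] := {0x5c,0x69,0x7f,0x60,0xf8}
#5 dst[0x0f+5] := {0x53,0xb8,0x5c,0x69,0x7f}
query mem[0x07]=0x7f, mem[0x11]=0x5c, mem[0x17]=0xb8, mem[0x15]=0x55, mem[0x04]=0xb8

MEM[0x07,0x11,0x17,0x15,0x04] = 7f 5c b8 55 b8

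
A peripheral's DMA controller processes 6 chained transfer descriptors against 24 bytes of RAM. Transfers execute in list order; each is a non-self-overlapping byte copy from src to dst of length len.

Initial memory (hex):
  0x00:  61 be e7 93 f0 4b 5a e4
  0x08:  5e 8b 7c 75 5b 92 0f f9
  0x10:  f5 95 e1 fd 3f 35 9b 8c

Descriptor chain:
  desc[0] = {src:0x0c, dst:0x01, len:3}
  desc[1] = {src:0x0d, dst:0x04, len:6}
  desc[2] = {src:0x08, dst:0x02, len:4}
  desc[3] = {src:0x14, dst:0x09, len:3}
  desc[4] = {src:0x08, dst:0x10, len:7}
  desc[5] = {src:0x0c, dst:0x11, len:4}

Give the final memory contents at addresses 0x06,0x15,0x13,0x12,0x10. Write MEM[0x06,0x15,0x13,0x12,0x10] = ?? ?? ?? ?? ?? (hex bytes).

  after D0: wrote 3B at 0x01 = 5b920f
  after D1: wrote 6B at 0x04 = 920ff9f595e1
  after D2: wrote 4B at 0x02 = 95e17c75
  after D3: wrote 3B at 0x09 = 3f359b
  after D4: wrote 7B at 0x10 = 953f359b5b920f
  after D5: wrote 4B at 0x11 = 5b920ff9
query mem[0x06]=0xf9, mem[0x15]=0x92, mem[0x13]=0x0f, mem[0x12]=0x92, mem[0x10]=0x95

MEM[0x06,0x15,0x13,0x12,0x10] = f9 92 0f 92 95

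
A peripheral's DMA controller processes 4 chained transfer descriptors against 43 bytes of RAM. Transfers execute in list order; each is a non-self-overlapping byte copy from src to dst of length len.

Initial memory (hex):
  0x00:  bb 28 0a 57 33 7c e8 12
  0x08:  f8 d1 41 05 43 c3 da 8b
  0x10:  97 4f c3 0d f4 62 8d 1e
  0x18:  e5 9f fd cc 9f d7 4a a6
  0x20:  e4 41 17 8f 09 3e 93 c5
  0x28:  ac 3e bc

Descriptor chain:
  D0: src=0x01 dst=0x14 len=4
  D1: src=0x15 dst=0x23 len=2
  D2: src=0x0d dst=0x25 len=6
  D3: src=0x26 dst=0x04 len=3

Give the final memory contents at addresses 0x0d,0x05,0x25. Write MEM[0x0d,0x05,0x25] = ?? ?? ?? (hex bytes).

D0: mem[0x14..0x17] <- [28 0a 57 33]
D1: mem[0x23..0x24] <- [0a 57]
D2: mem[0x25..0x2a] <- [c3 da 8b 97 4f c3]
D3: mem[0x04..0x06] <- [da 8b 97]
query mem[0x0d]=0xc3, mem[0x05]=0x8b, mem[0x25]=0xc3

MEM[0x0d,0x05,0x25] = c3 8b c3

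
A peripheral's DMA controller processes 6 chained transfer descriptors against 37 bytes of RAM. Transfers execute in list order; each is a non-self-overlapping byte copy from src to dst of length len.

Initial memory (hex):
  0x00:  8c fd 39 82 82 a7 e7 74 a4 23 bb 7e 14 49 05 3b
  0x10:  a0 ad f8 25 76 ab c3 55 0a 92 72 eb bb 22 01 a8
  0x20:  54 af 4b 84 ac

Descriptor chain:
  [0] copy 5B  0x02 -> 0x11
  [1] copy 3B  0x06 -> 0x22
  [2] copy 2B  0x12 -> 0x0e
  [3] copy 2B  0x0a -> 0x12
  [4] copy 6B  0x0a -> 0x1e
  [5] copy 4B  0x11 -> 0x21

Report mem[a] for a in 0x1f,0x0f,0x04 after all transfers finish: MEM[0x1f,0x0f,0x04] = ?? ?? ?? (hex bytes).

D0: mem[0x11..0x15] <- [39 82 82 a7 e7]
D1: mem[0x22..0x24] <- [e7 74 a4]
D2: mem[0x0e..0x0f] <- [82 82]
D3: mem[0x12..0x13] <- [bb 7e]
D4: mem[0x1e..0x23] <- [bb 7e 14 49 82 82]
D5: mem[0x21..0x24] <- [39 bb 7e a7]
query mem[0x1f]=0x7e, mem[0x0f]=0x82, mem[0x04]=0x82

MEM[0x1f,0x0f,0x04] = 7e 82 82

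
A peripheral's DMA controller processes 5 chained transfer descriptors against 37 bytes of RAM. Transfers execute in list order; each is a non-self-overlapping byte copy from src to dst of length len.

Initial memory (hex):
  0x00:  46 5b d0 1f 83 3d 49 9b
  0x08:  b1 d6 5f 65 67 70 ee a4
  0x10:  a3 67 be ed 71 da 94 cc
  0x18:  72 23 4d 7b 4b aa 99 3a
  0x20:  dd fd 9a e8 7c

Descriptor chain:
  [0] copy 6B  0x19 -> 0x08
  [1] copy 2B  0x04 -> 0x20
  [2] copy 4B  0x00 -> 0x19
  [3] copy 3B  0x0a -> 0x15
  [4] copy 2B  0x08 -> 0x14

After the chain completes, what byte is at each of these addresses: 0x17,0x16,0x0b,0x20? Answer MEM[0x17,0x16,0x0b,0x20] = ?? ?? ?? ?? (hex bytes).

MEM[0x17,0x16,0x0b,0x20] = aa 4b 4b 83

#0 dst[0x08+6] := {0x23,0x4d,0x7b,0x4b,0xaa,0x99}
#1 dst[0x20+2] := {0x83,0x3d}
#2 dst[0x19+4] := {0x46,0x5b,0xd0,0x1f}
#3 dst[0x15+3] := {0x7b,0x4b,0xaa}
#4 dst[0x14+2] := {0x23,0x4d}
query mem[0x17]=0xaa, mem[0x16]=0x4b, mem[0x0b]=0x4b, mem[0x20]=0x83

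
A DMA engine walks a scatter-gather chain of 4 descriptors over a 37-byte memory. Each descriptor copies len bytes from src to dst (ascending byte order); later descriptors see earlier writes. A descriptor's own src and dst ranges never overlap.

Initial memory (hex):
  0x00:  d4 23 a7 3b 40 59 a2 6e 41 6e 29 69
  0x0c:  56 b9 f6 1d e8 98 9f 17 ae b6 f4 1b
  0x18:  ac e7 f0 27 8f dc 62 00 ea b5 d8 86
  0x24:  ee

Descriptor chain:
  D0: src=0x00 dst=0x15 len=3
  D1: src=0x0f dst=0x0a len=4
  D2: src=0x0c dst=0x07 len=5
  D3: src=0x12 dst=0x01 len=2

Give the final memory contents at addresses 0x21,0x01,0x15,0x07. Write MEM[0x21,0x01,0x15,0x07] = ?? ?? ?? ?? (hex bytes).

MEM[0x21,0x01,0x15,0x07] = b5 9f d4 98

D0: mem[0x15..0x17] <- [d4 23 a7]
D1: mem[0x0a..0x0d] <- [1d e8 98 9f]
D2: mem[0x07..0x0b] <- [98 9f f6 1d e8]
D3: mem[0x01..0x02] <- [9f 17]
query mem[0x21]=0xb5, mem[0x01]=0x9f, mem[0x15]=0xd4, mem[0x07]=0x98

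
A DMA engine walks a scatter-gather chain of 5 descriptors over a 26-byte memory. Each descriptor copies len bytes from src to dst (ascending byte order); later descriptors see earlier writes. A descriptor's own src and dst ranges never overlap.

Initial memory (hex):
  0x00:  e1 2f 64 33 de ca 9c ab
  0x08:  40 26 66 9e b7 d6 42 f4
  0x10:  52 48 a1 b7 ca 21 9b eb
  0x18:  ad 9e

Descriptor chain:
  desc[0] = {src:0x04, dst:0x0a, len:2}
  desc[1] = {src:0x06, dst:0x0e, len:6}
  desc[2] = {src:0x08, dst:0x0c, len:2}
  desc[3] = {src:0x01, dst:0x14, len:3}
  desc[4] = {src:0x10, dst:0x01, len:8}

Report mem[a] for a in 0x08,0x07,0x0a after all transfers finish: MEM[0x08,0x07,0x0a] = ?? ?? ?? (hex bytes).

D0: mem[0x0a..0x0b] <- [de ca]
D1: mem[0x0e..0x13] <- [9c ab 40 26 de ca]
D2: mem[0x0c..0x0d] <- [40 26]
D3: mem[0x14..0x16] <- [2f 64 33]
D4: mem[0x01..0x08] <- [40 26 de ca 2f 64 33 eb]
query mem[0x08]=0xeb, mem[0x07]=0x33, mem[0x0a]=0xde

MEM[0x08,0x07,0x0a] = eb 33 de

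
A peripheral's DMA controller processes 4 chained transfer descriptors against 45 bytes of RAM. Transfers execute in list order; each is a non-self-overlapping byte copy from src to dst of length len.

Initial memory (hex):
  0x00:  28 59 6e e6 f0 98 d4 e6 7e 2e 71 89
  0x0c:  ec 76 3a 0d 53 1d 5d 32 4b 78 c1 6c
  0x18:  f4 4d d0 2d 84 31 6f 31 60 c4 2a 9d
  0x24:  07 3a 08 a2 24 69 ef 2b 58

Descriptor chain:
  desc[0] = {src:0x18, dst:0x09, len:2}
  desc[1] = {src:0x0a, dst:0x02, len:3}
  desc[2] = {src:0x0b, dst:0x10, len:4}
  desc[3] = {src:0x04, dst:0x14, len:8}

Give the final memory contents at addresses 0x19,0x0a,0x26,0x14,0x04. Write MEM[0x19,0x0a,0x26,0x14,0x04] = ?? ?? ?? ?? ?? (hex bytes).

  after D0: wrote 2B at 0x09 = f44d
  after D1: wrote 3B at 0x02 = 4d89ec
  after D2: wrote 4B at 0x10 = 89ec763a
  after D3: wrote 8B at 0x14 = ec98d4e67ef44d89
query mem[0x19]=0xf4, mem[0x0a]=0x4d, mem[0x26]=0x08, mem[0x14]=0xec, mem[0x04]=0xec

MEM[0x19,0x0a,0x26,0x14,0x04] = f4 4d 08 ec ec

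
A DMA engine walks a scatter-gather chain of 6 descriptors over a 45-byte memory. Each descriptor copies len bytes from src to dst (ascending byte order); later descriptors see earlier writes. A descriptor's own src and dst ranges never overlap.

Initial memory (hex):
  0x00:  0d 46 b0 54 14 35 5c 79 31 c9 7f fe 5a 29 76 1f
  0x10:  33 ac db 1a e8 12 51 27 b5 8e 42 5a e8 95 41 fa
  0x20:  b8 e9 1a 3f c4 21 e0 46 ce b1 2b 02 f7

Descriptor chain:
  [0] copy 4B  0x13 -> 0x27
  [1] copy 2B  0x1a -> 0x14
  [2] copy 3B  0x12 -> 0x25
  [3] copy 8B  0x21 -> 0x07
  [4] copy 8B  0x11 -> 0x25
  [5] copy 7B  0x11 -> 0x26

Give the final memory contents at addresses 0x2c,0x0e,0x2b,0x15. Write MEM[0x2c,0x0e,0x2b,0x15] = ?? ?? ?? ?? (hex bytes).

D0: mem[0x27..0x2a] <- [1a e8 12 51]
D1: mem[0x14..0x15] <- [42 5a]
D2: mem[0x25..0x27] <- [db 1a 42]
D3: mem[0x07..0x0e] <- [e9 1a 3f c4 db 1a 42 e8]
D4: mem[0x25..0x2c] <- [ac db 1a 42 5a 51 27 b5]
D5: mem[0x26..0x2c] <- [ac db 1a 42 5a 51 27]
query mem[0x2c]=0x27, mem[0x0e]=0xe8, mem[0x2b]=0x51, mem[0x15]=0x5a

MEM[0x2c,0x0e,0x2b,0x15] = 27 e8 51 5a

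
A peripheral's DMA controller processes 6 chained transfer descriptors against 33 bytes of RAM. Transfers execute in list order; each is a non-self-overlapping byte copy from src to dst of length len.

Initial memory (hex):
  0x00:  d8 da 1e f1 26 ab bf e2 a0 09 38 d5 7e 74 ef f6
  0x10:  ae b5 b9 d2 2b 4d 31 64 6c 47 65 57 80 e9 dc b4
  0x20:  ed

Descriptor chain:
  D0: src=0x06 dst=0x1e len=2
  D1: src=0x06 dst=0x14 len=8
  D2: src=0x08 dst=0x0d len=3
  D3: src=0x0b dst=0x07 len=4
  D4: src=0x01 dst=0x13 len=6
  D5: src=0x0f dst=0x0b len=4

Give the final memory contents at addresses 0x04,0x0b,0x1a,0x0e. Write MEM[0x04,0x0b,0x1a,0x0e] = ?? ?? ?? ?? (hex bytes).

  after D0: wrote 2B at 0x1e = bfe2
  after D1: wrote 8B at 0x14 = bfe2a00938d57e74
  after D2: wrote 3B at 0x0d = a00938
  after D3: wrote 4B at 0x07 = d57ea009
  after D4: wrote 6B at 0x13 = da1ef126abbf
  after D5: wrote 4B at 0x0b = 38aeb5b9
query mem[0x04]=0x26, mem[0x0b]=0x38, mem[0x1a]=0x7e, mem[0x0e]=0xb9

MEM[0x04,0x0b,0x1a,0x0e] = 26 38 7e b9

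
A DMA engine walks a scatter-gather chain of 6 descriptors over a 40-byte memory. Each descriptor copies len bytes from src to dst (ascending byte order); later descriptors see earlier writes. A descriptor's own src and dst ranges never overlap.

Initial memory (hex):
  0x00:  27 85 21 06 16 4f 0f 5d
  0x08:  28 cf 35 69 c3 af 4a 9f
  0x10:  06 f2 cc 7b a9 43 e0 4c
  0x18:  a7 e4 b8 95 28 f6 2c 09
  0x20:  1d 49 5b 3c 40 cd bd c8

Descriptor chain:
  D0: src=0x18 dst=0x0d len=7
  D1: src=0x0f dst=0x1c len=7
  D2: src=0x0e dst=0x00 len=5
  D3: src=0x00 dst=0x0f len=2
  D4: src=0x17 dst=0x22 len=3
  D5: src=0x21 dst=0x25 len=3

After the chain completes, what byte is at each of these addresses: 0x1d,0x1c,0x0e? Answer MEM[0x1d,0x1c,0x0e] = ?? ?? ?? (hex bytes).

MEM[0x1d,0x1c,0x0e] = 95 b8 e4

#0 dst[0x0d+7] := {0xa7,0xe4,0xb8,0x95,0x28,0xf6,0x2c}
#1 dst[0x1c+7] := {0xb8,0x95,0x28,0xf6,0x2c,0xa9,0x43}
#2 dst[0x00+5] := {0xe4,0xb8,0x95,0x28,0xf6}
#3 dst[0x0f+2] := {0xe4,0xb8}
#4 dst[0x22+3] := {0x4c,0xa7,0xe4}
#5 dst[0x25+3] := {0xa9,0x4c,0xa7}
query mem[0x1d]=0x95, mem[0x1c]=0xb8, mem[0x0e]=0xe4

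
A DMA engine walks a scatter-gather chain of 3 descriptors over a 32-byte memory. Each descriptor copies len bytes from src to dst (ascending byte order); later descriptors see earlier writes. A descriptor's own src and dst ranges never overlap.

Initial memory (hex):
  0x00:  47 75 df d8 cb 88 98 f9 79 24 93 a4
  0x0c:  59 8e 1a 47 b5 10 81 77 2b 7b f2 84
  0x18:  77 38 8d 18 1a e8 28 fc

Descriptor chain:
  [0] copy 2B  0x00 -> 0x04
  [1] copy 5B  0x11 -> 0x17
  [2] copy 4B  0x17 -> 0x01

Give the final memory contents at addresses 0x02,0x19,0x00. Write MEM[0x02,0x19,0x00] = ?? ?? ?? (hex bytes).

MEM[0x02,0x19,0x00] = 81 77 47

#0 dst[0x04+2] := {0x47,0x75}
#1 dst[0x17+5] := {0x10,0x81,0x77,0x2b,0x7b}
#2 dst[0x01+4] := {0x10,0x81,0x77,0x2b}
query mem[0x02]=0x81, mem[0x19]=0x77, mem[0x00]=0x47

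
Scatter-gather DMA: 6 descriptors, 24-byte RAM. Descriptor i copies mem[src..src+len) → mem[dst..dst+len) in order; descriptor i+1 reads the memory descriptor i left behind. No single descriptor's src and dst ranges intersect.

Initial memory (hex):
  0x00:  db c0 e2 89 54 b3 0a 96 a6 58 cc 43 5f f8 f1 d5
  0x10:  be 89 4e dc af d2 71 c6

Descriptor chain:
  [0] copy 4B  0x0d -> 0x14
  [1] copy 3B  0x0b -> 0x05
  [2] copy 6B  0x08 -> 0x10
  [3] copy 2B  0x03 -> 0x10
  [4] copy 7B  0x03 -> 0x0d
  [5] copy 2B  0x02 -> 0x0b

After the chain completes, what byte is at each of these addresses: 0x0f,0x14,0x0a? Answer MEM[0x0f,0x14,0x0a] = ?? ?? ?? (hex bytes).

MEM[0x0f,0x14,0x0a] = 43 5f cc

#0 dst[0x14+4] := {0xf8,0xf1,0xd5,0xbe}
#1 dst[0x05+3] := {0x43,0x5f,0xf8}
#2 dst[0x10+6] := {0xa6,0x58,0xcc,0x43,0x5f,0xf8}
#3 dst[0x10+2] := {0x89,0x54}
#4 dst[0x0d+7] := {0x89,0x54,0x43,0x5f,0xf8,0xa6,0x58}
#5 dst[0x0b+2] := {0xe2,0x89}
query mem[0x0f]=0x43, mem[0x14]=0x5f, mem[0x0a]=0xcc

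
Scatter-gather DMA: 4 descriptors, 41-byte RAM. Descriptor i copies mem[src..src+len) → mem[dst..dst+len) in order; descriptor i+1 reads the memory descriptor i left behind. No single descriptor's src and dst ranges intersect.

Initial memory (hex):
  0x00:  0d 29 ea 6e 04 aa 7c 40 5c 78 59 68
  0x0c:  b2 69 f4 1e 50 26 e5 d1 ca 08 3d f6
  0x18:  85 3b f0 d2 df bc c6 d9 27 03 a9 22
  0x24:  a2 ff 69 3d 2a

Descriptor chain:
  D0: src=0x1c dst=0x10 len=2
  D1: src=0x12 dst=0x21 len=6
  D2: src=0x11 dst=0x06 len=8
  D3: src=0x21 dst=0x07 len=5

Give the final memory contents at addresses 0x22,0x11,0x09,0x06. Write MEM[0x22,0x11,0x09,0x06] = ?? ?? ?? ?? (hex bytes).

[0] 0x1c->0x10 len=2 : df bc
[1] 0x12->0x21 len=6 : e5 d1 ca 08 3d f6
[2] 0x11->0x06 len=8 : bc e5 d1 ca 08 3d f6 85
[3] 0x21->0x07 len=5 : e5 d1 ca 08 3d
query mem[0x22]=0xd1, mem[0x11]=0xbc, mem[0x09]=0xca, mem[0x06]=0xbc

MEM[0x22,0x11,0x09,0x06] = d1 bc ca bc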